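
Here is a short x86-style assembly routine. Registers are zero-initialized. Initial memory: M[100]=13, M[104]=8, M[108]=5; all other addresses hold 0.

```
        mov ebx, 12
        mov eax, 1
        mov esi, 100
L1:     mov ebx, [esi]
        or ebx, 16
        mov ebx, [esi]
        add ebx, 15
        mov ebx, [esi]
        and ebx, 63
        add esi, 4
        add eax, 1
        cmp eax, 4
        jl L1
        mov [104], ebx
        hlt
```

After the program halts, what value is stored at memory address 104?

mov ebx, 12 → ebx=12
mov eax, 1 → eax=1
mov esi, 100 → esi=100
mov ebx, [esi] → ebx=M[100]=13
or ebx, 16 → ebx=13|16=29
mov ebx, [esi] → ebx=M[100]=13
add ebx, 15 → ebx=13+15=28
mov ebx, [esi] → ebx=M[100]=13
and ebx, 63 → ebx=13&63=13
add esi, 4 → esi=100+4=104
add eax, 1 → eax=1+1=2
cmp eax, 4  (cmp 2,4)
jl L1: taken
mov ebx, [esi] → ebx=M[104]=8
or ebx, 16 → ebx=8|16=24
mov ebx, [esi] → ebx=M[104]=8
add ebx, 15 → ebx=8+15=23
mov ebx, [esi] → ebx=M[104]=8
and ebx, 63 → ebx=8&63=8
add esi, 4 → esi=104+4=108
add eax, 1 → eax=2+1=3
cmp eax, 4  (cmp 3,4)
jl L1: taken
mov ebx, [esi] → ebx=M[108]=5
or ebx, 16 → ebx=5|16=21
mov ebx, [esi] → ebx=M[108]=5
add ebx, 15 → ebx=5+15=20
mov ebx, [esi] → ebx=M[108]=5
and ebx, 63 → ebx=5&63=5
add esi, 4 → esi=108+4=112
add eax, 1 → eax=3+1=4
cmp eax, 4  (cmp 4,4)
jl L1: not taken
mov [104], ebx → M[104]=5
halt.

5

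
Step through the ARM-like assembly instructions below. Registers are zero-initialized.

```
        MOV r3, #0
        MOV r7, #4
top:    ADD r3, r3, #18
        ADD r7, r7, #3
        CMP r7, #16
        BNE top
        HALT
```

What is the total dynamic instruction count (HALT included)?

19

MOV r3, #0 → r3=0
MOV r7, #4 → r7=4
ADD r3, r3, #18 → r3=0+18=18
ADD r7, r7, #3 → r7=4+3=7
CMP r7, #16  (cmp 7,16)
BNE top: taken
ADD r3, r3, #18 → r3=18+18=36
ADD r7, r7, #3 → r7=7+3=10
CMP r7, #16  (cmp 10,16)
BNE top: taken
ADD r3, r3, #18 → r3=36+18=54
ADD r7, r7, #3 → r7=10+3=13
CMP r7, #16  (cmp 13,16)
BNE top: taken
ADD r3, r3, #18 → r3=54+18=72
ADD r7, r7, #3 → r7=13+3=16
CMP r7, #16  (cmp 16,16)
BNE top: not taken
halt.
Total executed instructions: 19.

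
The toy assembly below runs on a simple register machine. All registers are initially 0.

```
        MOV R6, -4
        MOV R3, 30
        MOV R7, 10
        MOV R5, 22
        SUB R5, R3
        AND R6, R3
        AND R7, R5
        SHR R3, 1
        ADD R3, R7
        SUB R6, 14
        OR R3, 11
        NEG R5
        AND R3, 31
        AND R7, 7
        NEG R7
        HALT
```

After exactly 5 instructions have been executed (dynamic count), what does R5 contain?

R6=-4
R3=30
R7=10
R5=22
R5=22-30=-8
After step 5: R5 = -8.

-8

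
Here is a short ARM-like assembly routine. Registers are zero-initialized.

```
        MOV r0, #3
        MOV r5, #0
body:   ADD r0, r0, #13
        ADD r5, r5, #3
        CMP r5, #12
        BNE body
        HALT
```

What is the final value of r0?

r0=3
r5=0
r0=3+13=16
r5=0+3=3
CMP r5, #12  (cmp 3,12)
BNE body: taken
r0=16+13=29
r5=3+3=6
CMP r5, #12  (cmp 6,12)
BNE body: taken
r0=29+13=42
r5=6+3=9
CMP r5, #12  (cmp 9,12)
BNE body: taken
r0=42+13=55
r5=9+3=12
CMP r5, #12  (cmp 12,12)
BNE body: not taken
halt.

55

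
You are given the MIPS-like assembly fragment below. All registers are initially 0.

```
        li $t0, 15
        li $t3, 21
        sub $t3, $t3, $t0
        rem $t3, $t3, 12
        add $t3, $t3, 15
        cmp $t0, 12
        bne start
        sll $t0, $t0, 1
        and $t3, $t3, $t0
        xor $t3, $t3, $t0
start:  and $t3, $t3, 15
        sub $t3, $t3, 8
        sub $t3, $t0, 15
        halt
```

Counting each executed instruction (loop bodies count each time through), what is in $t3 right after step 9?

$t0=15
$t3=21
$t3=21-15=6
$t3=6%12=6
$t3=6+15=21
cmp $t0, 12  (cmp 15,12)
bne start: taken
$t3=21&15=5
$t3=5-8=-3
After step 9: $t3 = -3.

-3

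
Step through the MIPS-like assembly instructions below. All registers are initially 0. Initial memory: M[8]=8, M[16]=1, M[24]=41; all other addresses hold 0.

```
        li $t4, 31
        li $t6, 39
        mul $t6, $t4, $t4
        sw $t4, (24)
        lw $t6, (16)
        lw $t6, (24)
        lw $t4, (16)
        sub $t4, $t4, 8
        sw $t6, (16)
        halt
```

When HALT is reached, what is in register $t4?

after li $t4, 31: $t4=31
after li $t6, 39: $t6=39
after mul $t6, $t4, $t4: $t6=31*31=961
sw $t4, (24) → M[24]=31
after lw $t6, (16): $t6=M[16]=1
after lw $t6, (24): $t6=M[24]=31
after lw $t4, (16): $t4=M[16]=1
after sub $t4, $t4, 8: $t4=1-8=-7
sw $t6, (16) → M[16]=31
halt.

-7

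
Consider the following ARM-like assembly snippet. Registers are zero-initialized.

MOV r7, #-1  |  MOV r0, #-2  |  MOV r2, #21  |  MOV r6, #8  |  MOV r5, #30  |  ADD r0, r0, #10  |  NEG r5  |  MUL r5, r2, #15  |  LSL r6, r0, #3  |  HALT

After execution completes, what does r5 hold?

315

r7=-1
r0=-2
r2=21
r6=8
r5=30
r0=(-2)+10=8
r5=-(30)=-30
r5=21*15=315
r6=8<<3=64
halt.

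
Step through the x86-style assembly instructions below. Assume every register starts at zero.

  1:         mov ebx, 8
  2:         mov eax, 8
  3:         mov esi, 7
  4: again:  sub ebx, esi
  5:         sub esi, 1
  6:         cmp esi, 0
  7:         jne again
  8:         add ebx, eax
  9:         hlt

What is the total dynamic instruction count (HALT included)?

33

after mov ebx, 8: ebx=8
after mov eax, 8: eax=8
after mov esi, 7: esi=7
after sub ebx, esi: ebx=8-7=1
after sub esi, 1: esi=7-1=6
cmp esi, 0  (cmp 6,0)
jne again: taken
after sub ebx, esi: ebx=1-6=-5
after sub esi, 1: esi=6-1=5
cmp esi, 0  (cmp 5,0)
jne again: taken
after sub ebx, esi: ebx=(-5)-5=-10
after sub esi, 1: esi=5-1=4
cmp esi, 0  (cmp 4,0)
jne again: taken
after sub ebx, esi: ebx=(-10)-4=-14
after sub esi, 1: esi=4-1=3
cmp esi, 0  (cmp 3,0)
jne again: taken
after sub ebx, esi: ebx=(-14)-3=-17
after sub esi, 1: esi=3-1=2
cmp esi, 0  (cmp 2,0)
jne again: taken
after sub ebx, esi: ebx=(-17)-2=-19
after sub esi, 1: esi=2-1=1
cmp esi, 0  (cmp 1,0)
jne again: taken
after sub ebx, esi: ebx=(-19)-1=-20
after sub esi, 1: esi=1-1=0
cmp esi, 0  (cmp 0,0)
jne again: not taken
after add ebx, eax: ebx=(-20)+8=-12
halt.
Total executed instructions: 33.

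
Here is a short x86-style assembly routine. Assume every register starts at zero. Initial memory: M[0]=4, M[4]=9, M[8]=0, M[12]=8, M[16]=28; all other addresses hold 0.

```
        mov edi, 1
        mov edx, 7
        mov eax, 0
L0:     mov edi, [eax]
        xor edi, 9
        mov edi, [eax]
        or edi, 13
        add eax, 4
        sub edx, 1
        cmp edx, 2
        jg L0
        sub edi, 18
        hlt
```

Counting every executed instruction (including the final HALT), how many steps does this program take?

mov edi, 1 → edi=1
mov edx, 7 → edx=7
mov eax, 0 → eax=0
mov edi, [eax] → edi=M[0]=4
xor edi, 9 → edi=4^9=13
mov edi, [eax] → edi=M[0]=4
or edi, 13 → edi=4|13=13
add eax, 4 → eax=0+4=4
sub edx, 1 → edx=7-1=6
cmp edx, 2  (cmp 6,2)
jg L0: taken
mov edi, [eax] → edi=M[4]=9
xor edi, 9 → edi=9^9=0
mov edi, [eax] → edi=M[4]=9
or edi, 13 → edi=9|13=13
add eax, 4 → eax=4+4=8
sub edx, 1 → edx=6-1=5
cmp edx, 2  (cmp 5,2)
jg L0: taken
mov edi, [eax] → edi=M[8]=0
xor edi, 9 → edi=0^9=9
mov edi, [eax] → edi=M[8]=0
or edi, 13 → edi=0|13=13
add eax, 4 → eax=8+4=12
sub edx, 1 → edx=5-1=4
cmp edx, 2  (cmp 4,2)
jg L0: taken
mov edi, [eax] → edi=M[12]=8
xor edi, 9 → edi=8^9=1
mov edi, [eax] → edi=M[12]=8
or edi, 13 → edi=8|13=13
add eax, 4 → eax=12+4=16
sub edx, 1 → edx=4-1=3
cmp edx, 2  (cmp 3,2)
jg L0: taken
mov edi, [eax] → edi=M[16]=28
xor edi, 9 → edi=28^9=21
mov edi, [eax] → edi=M[16]=28
or edi, 13 → edi=28|13=29
add eax, 4 → eax=16+4=20
sub edx, 1 → edx=3-1=2
cmp edx, 2  (cmp 2,2)
jg L0: not taken
sub edi, 18 → edi=29-18=11
halt.
Total executed instructions: 45.

45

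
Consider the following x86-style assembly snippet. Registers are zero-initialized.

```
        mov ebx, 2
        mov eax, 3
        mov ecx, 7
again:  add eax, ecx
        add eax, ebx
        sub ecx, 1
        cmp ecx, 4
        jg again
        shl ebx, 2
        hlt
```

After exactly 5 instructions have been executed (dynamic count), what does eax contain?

12

mov ebx, 2 → ebx=2
mov eax, 3 → eax=3
mov ecx, 7 → ecx=7
add eax, ecx → eax=3+7=10
add eax, ebx → eax=10+2=12
After step 5: eax = 12.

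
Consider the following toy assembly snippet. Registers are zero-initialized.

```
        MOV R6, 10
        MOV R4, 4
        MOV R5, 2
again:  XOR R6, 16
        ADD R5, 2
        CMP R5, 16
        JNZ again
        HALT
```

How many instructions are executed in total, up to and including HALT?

after MOV R6, 10: R6=10
after MOV R4, 4: R4=4
after MOV R5, 2: R5=2
after XOR R6, 16: R6=10^16=26
after ADD R5, 2: R5=2+2=4
CMP R5, 16  (cmp 4,16)
JNZ again: taken
after XOR R6, 16: R6=26^16=10
after ADD R5, 2: R5=4+2=6
CMP R5, 16  (cmp 6,16)
JNZ again: taken
after XOR R6, 16: R6=10^16=26
after ADD R5, 2: R5=6+2=8
CMP R5, 16  (cmp 8,16)
JNZ again: taken
after XOR R6, 16: R6=26^16=10
after ADD R5, 2: R5=8+2=10
CMP R5, 16  (cmp 10,16)
JNZ again: taken
after XOR R6, 16: R6=10^16=26
after ADD R5, 2: R5=10+2=12
CMP R5, 16  (cmp 12,16)
JNZ again: taken
after XOR R6, 16: R6=26^16=10
after ADD R5, 2: R5=12+2=14
CMP R5, 16  (cmp 14,16)
JNZ again: taken
after XOR R6, 16: R6=10^16=26
after ADD R5, 2: R5=14+2=16
CMP R5, 16  (cmp 16,16)
JNZ again: not taken
halt.
Total executed instructions: 32.

32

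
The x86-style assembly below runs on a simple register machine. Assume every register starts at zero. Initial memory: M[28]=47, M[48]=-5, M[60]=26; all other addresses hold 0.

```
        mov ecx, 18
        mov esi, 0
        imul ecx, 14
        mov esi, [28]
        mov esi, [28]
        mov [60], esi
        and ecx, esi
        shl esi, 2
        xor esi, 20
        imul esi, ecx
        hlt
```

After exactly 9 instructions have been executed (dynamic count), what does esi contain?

168

mov ecx, 18 → ecx=18
mov esi, 0 → esi=0
imul ecx, 14 → ecx=18*14=252
mov esi, [28] → esi=M[28]=47
mov esi, [28] → esi=M[28]=47
mov [60], esi → M[60]=47
and ecx, esi → ecx=252&47=44
shl esi, 2 → esi=47<<2=188
xor esi, 20 → esi=188^20=168
After step 9: esi = 168.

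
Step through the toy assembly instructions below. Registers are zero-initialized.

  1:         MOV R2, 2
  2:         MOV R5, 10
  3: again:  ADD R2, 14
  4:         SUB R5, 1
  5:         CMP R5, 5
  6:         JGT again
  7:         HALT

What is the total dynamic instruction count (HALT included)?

23

MOV R2, 2 → R2=2
MOV R5, 10 → R5=10
ADD R2, 14 → R2=2+14=16
SUB R5, 1 → R5=10-1=9
CMP R5, 5  (cmp 9,5)
JGT again: taken
ADD R2, 14 → R2=16+14=30
SUB R5, 1 → R5=9-1=8
CMP R5, 5  (cmp 8,5)
JGT again: taken
ADD R2, 14 → R2=30+14=44
SUB R5, 1 → R5=8-1=7
CMP R5, 5  (cmp 7,5)
JGT again: taken
ADD R2, 14 → R2=44+14=58
SUB R5, 1 → R5=7-1=6
CMP R5, 5  (cmp 6,5)
JGT again: taken
ADD R2, 14 → R2=58+14=72
SUB R5, 1 → R5=6-1=5
CMP R5, 5  (cmp 5,5)
JGT again: not taken
halt.
Total executed instructions: 23.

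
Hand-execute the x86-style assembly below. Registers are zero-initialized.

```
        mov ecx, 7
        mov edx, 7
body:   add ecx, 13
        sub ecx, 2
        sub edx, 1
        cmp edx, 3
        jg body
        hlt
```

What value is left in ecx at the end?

ecx=7
edx=7
ecx=7+13=20
ecx=20-2=18
edx=7-1=6
cmp edx, 3  (cmp 6,3)
jg body: taken
ecx=18+13=31
ecx=31-2=29
edx=6-1=5
cmp edx, 3  (cmp 5,3)
jg body: taken
ecx=29+13=42
ecx=42-2=40
edx=5-1=4
cmp edx, 3  (cmp 4,3)
jg body: taken
ecx=40+13=53
ecx=53-2=51
edx=4-1=3
cmp edx, 3  (cmp 3,3)
jg body: not taken
halt.

51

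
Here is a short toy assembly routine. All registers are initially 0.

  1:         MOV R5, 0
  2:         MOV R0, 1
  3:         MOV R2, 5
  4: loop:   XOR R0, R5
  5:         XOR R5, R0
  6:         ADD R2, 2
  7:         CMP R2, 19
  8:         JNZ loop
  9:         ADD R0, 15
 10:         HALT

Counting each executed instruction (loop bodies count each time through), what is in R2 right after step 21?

13

R5=0
R0=1
R2=5
R0=1^0=1
R5=0^1=1
R2=5+2=7
CMP R2, 19  (cmp 7,19)
JNZ loop: taken
R0=1^1=0
R5=1^0=1
R2=7+2=9
CMP R2, 19  (cmp 9,19)
JNZ loop: taken
R0=0^1=1
R5=1^1=0
R2=9+2=11
CMP R2, 19  (cmp 11,19)
JNZ loop: taken
R0=1^0=1
R5=0^1=1
R2=11+2=13
After step 21: R2 = 13.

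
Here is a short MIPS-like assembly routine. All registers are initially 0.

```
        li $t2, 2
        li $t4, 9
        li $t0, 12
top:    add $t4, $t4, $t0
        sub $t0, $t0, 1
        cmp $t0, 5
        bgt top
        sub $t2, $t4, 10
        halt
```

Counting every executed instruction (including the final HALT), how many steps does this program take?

33

after li $t2, 2: $t2=2
after li $t4, 9: $t4=9
after li $t0, 12: $t0=12
after add $t4, $t4, $t0: $t4=9+12=21
after sub $t0, $t0, 1: $t0=12-1=11
cmp $t0, 5  (cmp 11,5)
bgt top: taken
after add $t4, $t4, $t0: $t4=21+11=32
after sub $t0, $t0, 1: $t0=11-1=10
cmp $t0, 5  (cmp 10,5)
bgt top: taken
after add $t4, $t4, $t0: $t4=32+10=42
after sub $t0, $t0, 1: $t0=10-1=9
cmp $t0, 5  (cmp 9,5)
bgt top: taken
after add $t4, $t4, $t0: $t4=42+9=51
after sub $t0, $t0, 1: $t0=9-1=8
cmp $t0, 5  (cmp 8,5)
bgt top: taken
after add $t4, $t4, $t0: $t4=51+8=59
after sub $t0, $t0, 1: $t0=8-1=7
cmp $t0, 5  (cmp 7,5)
bgt top: taken
after add $t4, $t4, $t0: $t4=59+7=66
after sub $t0, $t0, 1: $t0=7-1=6
cmp $t0, 5  (cmp 6,5)
bgt top: taken
after add $t4, $t4, $t0: $t4=66+6=72
after sub $t0, $t0, 1: $t0=6-1=5
cmp $t0, 5  (cmp 5,5)
bgt top: not taken
after sub $t2, $t4, 10: $t2=72-10=62
halt.
Total executed instructions: 33.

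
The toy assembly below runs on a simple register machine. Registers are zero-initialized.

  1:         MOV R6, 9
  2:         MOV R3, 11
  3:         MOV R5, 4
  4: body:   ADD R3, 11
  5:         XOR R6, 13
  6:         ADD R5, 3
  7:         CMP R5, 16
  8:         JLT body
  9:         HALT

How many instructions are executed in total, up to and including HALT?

R6=9
R3=11
R5=4
R3=11+11=22
R6=9^13=4
R5=4+3=7
CMP R5, 16  (cmp 7,16)
JLT body: taken
R3=22+11=33
R6=4^13=9
R5=7+3=10
CMP R5, 16  (cmp 10,16)
JLT body: taken
R3=33+11=44
R6=9^13=4
R5=10+3=13
CMP R5, 16  (cmp 13,16)
JLT body: taken
R3=44+11=55
R6=4^13=9
R5=13+3=16
CMP R5, 16  (cmp 16,16)
JLT body: not taken
halt.
Total executed instructions: 24.

24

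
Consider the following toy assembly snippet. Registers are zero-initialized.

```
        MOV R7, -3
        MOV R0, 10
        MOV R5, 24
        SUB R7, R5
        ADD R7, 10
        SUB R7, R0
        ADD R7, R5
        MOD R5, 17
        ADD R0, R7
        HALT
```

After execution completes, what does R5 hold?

R7=-3
R0=10
R5=24
R7=(-3)-24=-27
R7=(-27)+10=-17
R7=(-17)-10=-27
R7=(-27)+24=-3
R5=24%17=7
R0=10+(-3)=7
halt.

7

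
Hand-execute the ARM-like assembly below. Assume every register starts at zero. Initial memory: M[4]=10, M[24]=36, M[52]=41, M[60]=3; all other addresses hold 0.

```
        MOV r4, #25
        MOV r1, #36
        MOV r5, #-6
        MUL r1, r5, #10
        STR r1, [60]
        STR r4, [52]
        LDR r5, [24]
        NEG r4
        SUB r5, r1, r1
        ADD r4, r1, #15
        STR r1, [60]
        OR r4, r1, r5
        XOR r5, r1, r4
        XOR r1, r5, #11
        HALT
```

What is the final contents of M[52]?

25

r4=25
r1=36
r5=-6
r1=(-6)*10=-60
STR r1, [60] → M[60]=-60
STR r4, [52] → M[52]=25
r5=M[24]=36
r4=-(25)=-25
r5=(-60)-(-60)=0
r4=(-60)+15=-45
STR r1, [60] → M[60]=-60
r4=(-60)|0=-60
r5=(-60)^(-60)=0
r1=0^11=11
halt.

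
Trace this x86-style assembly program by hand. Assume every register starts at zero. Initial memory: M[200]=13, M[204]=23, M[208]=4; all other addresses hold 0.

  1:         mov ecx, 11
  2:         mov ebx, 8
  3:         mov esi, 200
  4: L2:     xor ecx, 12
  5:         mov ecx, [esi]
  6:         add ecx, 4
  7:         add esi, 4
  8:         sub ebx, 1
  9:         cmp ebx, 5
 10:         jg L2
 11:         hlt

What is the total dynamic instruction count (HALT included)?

mov ecx, 11 → ecx=11
mov ebx, 8 → ebx=8
mov esi, 200 → esi=200
xor ecx, 12 → ecx=11^12=7
mov ecx, [esi] → ecx=M[200]=13
add ecx, 4 → ecx=13+4=17
add esi, 4 → esi=200+4=204
sub ebx, 1 → ebx=8-1=7
cmp ebx, 5  (cmp 7,5)
jg L2: taken
xor ecx, 12 → ecx=17^12=29
mov ecx, [esi] → ecx=M[204]=23
add ecx, 4 → ecx=23+4=27
add esi, 4 → esi=204+4=208
sub ebx, 1 → ebx=7-1=6
cmp ebx, 5  (cmp 6,5)
jg L2: taken
xor ecx, 12 → ecx=27^12=23
mov ecx, [esi] → ecx=M[208]=4
add ecx, 4 → ecx=4+4=8
add esi, 4 → esi=208+4=212
sub ebx, 1 → ebx=6-1=5
cmp ebx, 5  (cmp 5,5)
jg L2: not taken
halt.
Total executed instructions: 25.

25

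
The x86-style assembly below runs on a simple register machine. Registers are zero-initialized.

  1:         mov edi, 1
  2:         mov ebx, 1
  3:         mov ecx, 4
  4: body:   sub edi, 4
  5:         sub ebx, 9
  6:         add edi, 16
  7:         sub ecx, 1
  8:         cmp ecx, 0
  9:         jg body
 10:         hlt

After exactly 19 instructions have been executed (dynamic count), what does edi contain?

37

after mov edi, 1: edi=1
after mov ebx, 1: ebx=1
after mov ecx, 4: ecx=4
after sub edi, 4: edi=1-4=-3
after sub ebx, 9: ebx=1-9=-8
after add edi, 16: edi=(-3)+16=13
after sub ecx, 1: ecx=4-1=3
cmp ecx, 0  (cmp 3,0)
jg body: taken
after sub edi, 4: edi=13-4=9
after sub ebx, 9: ebx=(-8)-9=-17
after add edi, 16: edi=9+16=25
after sub ecx, 1: ecx=3-1=2
cmp ecx, 0  (cmp 2,0)
jg body: taken
after sub edi, 4: edi=25-4=21
after sub ebx, 9: ebx=(-17)-9=-26
after add edi, 16: edi=21+16=37
after sub ecx, 1: ecx=2-1=1
After step 19: edi = 37.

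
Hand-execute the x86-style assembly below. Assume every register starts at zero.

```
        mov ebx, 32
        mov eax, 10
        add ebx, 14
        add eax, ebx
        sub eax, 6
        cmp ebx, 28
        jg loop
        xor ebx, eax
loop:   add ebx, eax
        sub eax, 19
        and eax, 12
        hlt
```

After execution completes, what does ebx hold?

ebx=32
eax=10
ebx=32+14=46
eax=10+46=56
eax=56-6=50
cmp ebx, 28  (cmp 46,28)
jg loop: taken
ebx=46+50=96
eax=50-19=31
eax=31&12=12
halt.

96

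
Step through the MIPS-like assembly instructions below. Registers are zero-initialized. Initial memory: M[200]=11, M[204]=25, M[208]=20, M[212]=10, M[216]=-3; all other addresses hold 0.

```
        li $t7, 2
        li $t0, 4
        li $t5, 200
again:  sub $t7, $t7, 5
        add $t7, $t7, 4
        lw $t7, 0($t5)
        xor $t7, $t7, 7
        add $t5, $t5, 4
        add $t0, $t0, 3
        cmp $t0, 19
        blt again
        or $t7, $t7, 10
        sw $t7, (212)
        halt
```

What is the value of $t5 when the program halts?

after li $t7, 2: $t7=2
after li $t0, 4: $t0=4
after li $t5, 200: $t5=200
after sub $t7, $t7, 5: $t7=2-5=-3
after add $t7, $t7, 4: $t7=(-3)+4=1
after lw $t7, 0($t5): $t7=M[200]=11
after xor $t7, $t7, 7: $t7=11^7=12
after add $t5, $t5, 4: $t5=200+4=204
after add $t0, $t0, 3: $t0=4+3=7
cmp $t0, 19  (cmp 7,19)
blt again: taken
after sub $t7, $t7, 5: $t7=12-5=7
after add $t7, $t7, 4: $t7=7+4=11
after lw $t7, 0($t5): $t7=M[204]=25
after xor $t7, $t7, 7: $t7=25^7=30
after add $t5, $t5, 4: $t5=204+4=208
after add $t0, $t0, 3: $t0=7+3=10
cmp $t0, 19  (cmp 10,19)
blt again: taken
after sub $t7, $t7, 5: $t7=30-5=25
after add $t7, $t7, 4: $t7=25+4=29
after lw $t7, 0($t5): $t7=M[208]=20
after xor $t7, $t7, 7: $t7=20^7=19
after add $t5, $t5, 4: $t5=208+4=212
after add $t0, $t0, 3: $t0=10+3=13
cmp $t0, 19  (cmp 13,19)
blt again: taken
after sub $t7, $t7, 5: $t7=19-5=14
after add $t7, $t7, 4: $t7=14+4=18
after lw $t7, 0($t5): $t7=M[212]=10
after xor $t7, $t7, 7: $t7=10^7=13
after add $t5, $t5, 4: $t5=212+4=216
after add $t0, $t0, 3: $t0=13+3=16
cmp $t0, 19  (cmp 16,19)
blt again: taken
after sub $t7, $t7, 5: $t7=13-5=8
after add $t7, $t7, 4: $t7=8+4=12
after lw $t7, 0($t5): $t7=M[216]=-3
after xor $t7, $t7, 7: $t7=(-3)^7=-6
after add $t5, $t5, 4: $t5=216+4=220
after add $t0, $t0, 3: $t0=16+3=19
cmp $t0, 19  (cmp 19,19)
blt again: not taken
after or $t7, $t7, 10: $t7=(-6)|10=-6
sw $t7, (212) → M[212]=-6
halt.

220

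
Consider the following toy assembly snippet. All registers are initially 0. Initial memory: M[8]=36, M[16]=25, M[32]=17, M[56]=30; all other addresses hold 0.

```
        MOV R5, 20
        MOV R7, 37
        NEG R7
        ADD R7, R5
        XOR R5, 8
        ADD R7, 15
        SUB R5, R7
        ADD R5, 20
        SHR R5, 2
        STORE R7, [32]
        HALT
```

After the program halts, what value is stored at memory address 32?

R5=20
R7=37
R7=-(37)=-37
R7=(-37)+20=-17
R5=20^8=28
R7=(-17)+15=-2
R5=28-(-2)=30
R5=30+20=50
R5=50>>2=12
STORE R7, [32] → M[32]=-2
halt.

-2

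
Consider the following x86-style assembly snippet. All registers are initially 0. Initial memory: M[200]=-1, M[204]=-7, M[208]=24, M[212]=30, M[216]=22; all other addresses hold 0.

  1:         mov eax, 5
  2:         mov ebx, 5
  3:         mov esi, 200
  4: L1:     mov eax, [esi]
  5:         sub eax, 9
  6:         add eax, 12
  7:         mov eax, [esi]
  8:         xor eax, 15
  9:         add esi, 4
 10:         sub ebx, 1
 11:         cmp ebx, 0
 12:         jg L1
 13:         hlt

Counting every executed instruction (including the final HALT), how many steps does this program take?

mov eax, 5 → eax=5
mov ebx, 5 → ebx=5
mov esi, 200 → esi=200
mov eax, [esi] → eax=M[200]=-1
sub eax, 9 → eax=(-1)-9=-10
add eax, 12 → eax=(-10)+12=2
mov eax, [esi] → eax=M[200]=-1
xor eax, 15 → eax=(-1)^15=-16
add esi, 4 → esi=200+4=204
sub ebx, 1 → ebx=5-1=4
cmp ebx, 0  (cmp 4,0)
jg L1: taken
mov eax, [esi] → eax=M[204]=-7
sub eax, 9 → eax=(-7)-9=-16
add eax, 12 → eax=(-16)+12=-4
mov eax, [esi] → eax=M[204]=-7
xor eax, 15 → eax=(-7)^15=-10
add esi, 4 → esi=204+4=208
sub ebx, 1 → ebx=4-1=3
cmp ebx, 0  (cmp 3,0)
jg L1: taken
mov eax, [esi] → eax=M[208]=24
sub eax, 9 → eax=24-9=15
add eax, 12 → eax=15+12=27
mov eax, [esi] → eax=M[208]=24
xor eax, 15 → eax=24^15=23
add esi, 4 → esi=208+4=212
sub ebx, 1 → ebx=3-1=2
cmp ebx, 0  (cmp 2,0)
jg L1: taken
mov eax, [esi] → eax=M[212]=30
sub eax, 9 → eax=30-9=21
add eax, 12 → eax=21+12=33
mov eax, [esi] → eax=M[212]=30
xor eax, 15 → eax=30^15=17
add esi, 4 → esi=212+4=216
sub ebx, 1 → ebx=2-1=1
cmp ebx, 0  (cmp 1,0)
jg L1: taken
mov eax, [esi] → eax=M[216]=22
sub eax, 9 → eax=22-9=13
add eax, 12 → eax=13+12=25
mov eax, [esi] → eax=M[216]=22
xor eax, 15 → eax=22^15=25
add esi, 4 → esi=216+4=220
sub ebx, 1 → ebx=1-1=0
cmp ebx, 0  (cmp 0,0)
jg L1: not taken
halt.
Total executed instructions: 49.

49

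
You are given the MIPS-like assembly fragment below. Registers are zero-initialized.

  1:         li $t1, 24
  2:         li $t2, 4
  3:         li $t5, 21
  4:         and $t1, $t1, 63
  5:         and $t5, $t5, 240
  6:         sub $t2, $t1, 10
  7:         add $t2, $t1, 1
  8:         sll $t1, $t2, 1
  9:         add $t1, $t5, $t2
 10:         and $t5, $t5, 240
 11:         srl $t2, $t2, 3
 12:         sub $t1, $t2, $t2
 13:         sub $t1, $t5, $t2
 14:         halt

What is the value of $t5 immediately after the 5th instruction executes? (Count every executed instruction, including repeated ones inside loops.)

after li $t1, 24: $t1=24
after li $t2, 4: $t2=4
after li $t5, 21: $t5=21
after and $t1, $t1, 63: $t1=24&63=24
after and $t5, $t5, 240: $t5=21&240=16
After step 5: $t5 = 16.

16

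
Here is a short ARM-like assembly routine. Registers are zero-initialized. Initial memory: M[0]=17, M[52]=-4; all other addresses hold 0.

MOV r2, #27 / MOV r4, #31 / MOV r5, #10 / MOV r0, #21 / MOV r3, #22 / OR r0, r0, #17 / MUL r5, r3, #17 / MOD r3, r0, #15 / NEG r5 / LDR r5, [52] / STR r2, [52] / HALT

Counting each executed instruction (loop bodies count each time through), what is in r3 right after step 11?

6

after MOV r2, #27: r2=27
after MOV r4, #31: r4=31
after MOV r5, #10: r5=10
after MOV r0, #21: r0=21
after MOV r3, #22: r3=22
after OR r0, r0, #17: r0=21|17=21
after MUL r5, r3, #17: r5=22*17=374
after MOD r3, r0, #15: r3=21%15=6
after NEG r5: r5=-(374)=-374
after LDR r5, [52]: r5=M[52]=-4
STR r2, [52] → M[52]=27
After step 11: r3 = 6.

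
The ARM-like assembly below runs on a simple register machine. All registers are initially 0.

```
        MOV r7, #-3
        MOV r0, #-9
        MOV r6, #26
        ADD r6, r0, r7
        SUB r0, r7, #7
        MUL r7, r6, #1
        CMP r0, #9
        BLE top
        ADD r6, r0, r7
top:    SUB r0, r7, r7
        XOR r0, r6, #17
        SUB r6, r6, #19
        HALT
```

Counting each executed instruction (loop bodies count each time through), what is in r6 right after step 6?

MOV r7, #-3 → r7=-3
MOV r0, #-9 → r0=-9
MOV r6, #26 → r6=26
ADD r6, r0, r7 → r6=(-9)+(-3)=-12
SUB r0, r7, #7 → r0=(-3)-7=-10
MUL r7, r6, #1 → r7=(-12)*1=-12
After step 6: r6 = -12.

-12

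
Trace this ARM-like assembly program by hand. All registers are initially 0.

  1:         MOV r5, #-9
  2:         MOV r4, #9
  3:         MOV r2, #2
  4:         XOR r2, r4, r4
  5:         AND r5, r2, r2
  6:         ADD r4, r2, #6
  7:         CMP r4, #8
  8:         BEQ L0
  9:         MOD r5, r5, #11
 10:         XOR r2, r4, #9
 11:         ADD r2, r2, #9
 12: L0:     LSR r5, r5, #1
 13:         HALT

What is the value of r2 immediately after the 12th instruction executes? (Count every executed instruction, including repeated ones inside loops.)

MOV r5, #-9 → r5=-9
MOV r4, #9 → r4=9
MOV r2, #2 → r2=2
XOR r2, r4, r4 → r2=9^9=0
AND r5, r2, r2 → r5=0&0=0
ADD r4, r2, #6 → r4=0+6=6
CMP r4, #8  (cmp 6,8)
BEQ L0: not taken
MOD r5, r5, #11 → r5=0%11=0
XOR r2, r4, #9 → r2=6^9=15
ADD r2, r2, #9 → r2=15+9=24
LSR r5, r5, #1 → r5=0>>1=0
After step 12: r2 = 24.

24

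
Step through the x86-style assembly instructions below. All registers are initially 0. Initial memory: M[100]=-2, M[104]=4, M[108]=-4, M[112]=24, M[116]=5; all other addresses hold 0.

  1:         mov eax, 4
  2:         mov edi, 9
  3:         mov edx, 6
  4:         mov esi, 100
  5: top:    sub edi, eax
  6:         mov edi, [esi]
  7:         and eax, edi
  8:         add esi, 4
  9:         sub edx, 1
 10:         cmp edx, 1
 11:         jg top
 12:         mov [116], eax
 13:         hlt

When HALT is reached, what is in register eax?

after mov eax, 4: eax=4
after mov edi, 9: edi=9
after mov edx, 6: edx=6
after mov esi, 100: esi=100
after sub edi, eax: edi=9-4=5
after mov edi, [esi]: edi=M[100]=-2
after and eax, edi: eax=4&(-2)=4
after add esi, 4: esi=100+4=104
after sub edx, 1: edx=6-1=5
cmp edx, 1  (cmp 5,1)
jg top: taken
after sub edi, eax: edi=(-2)-4=-6
after mov edi, [esi]: edi=M[104]=4
after and eax, edi: eax=4&4=4
after add esi, 4: esi=104+4=108
after sub edx, 1: edx=5-1=4
cmp edx, 1  (cmp 4,1)
jg top: taken
after sub edi, eax: edi=4-4=0
after mov edi, [esi]: edi=M[108]=-4
after and eax, edi: eax=4&(-4)=4
after add esi, 4: esi=108+4=112
after sub edx, 1: edx=4-1=3
cmp edx, 1  (cmp 3,1)
jg top: taken
after sub edi, eax: edi=(-4)-4=-8
after mov edi, [esi]: edi=M[112]=24
after and eax, edi: eax=4&24=0
after add esi, 4: esi=112+4=116
after sub edx, 1: edx=3-1=2
cmp edx, 1  (cmp 2,1)
jg top: taken
after sub edi, eax: edi=24-0=24
after mov edi, [esi]: edi=M[116]=5
after and eax, edi: eax=0&5=0
after add esi, 4: esi=116+4=120
after sub edx, 1: edx=2-1=1
cmp edx, 1  (cmp 1,1)
jg top: not taken
mov [116], eax → M[116]=0
halt.

0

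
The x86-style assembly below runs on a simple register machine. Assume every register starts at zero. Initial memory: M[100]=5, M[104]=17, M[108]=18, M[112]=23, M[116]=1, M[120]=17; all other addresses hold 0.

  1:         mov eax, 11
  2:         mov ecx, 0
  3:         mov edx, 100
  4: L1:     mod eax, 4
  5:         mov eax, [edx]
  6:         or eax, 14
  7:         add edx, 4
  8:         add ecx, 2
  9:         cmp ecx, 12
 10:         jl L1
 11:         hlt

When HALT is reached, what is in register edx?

mov eax, 11 → eax=11
mov ecx, 0 → ecx=0
mov edx, 100 → edx=100
mod eax, 4 → eax=11%4=3
mov eax, [edx] → eax=M[100]=5
or eax, 14 → eax=5|14=15
add edx, 4 → edx=100+4=104
add ecx, 2 → ecx=0+2=2
cmp ecx, 12  (cmp 2,12)
jl L1: taken
mod eax, 4 → eax=15%4=3
mov eax, [edx] → eax=M[104]=17
or eax, 14 → eax=17|14=31
add edx, 4 → edx=104+4=108
add ecx, 2 → ecx=2+2=4
cmp ecx, 12  (cmp 4,12)
jl L1: taken
mod eax, 4 → eax=31%4=3
mov eax, [edx] → eax=M[108]=18
or eax, 14 → eax=18|14=30
add edx, 4 → edx=108+4=112
add ecx, 2 → ecx=4+2=6
cmp ecx, 12  (cmp 6,12)
jl L1: taken
mod eax, 4 → eax=30%4=2
mov eax, [edx] → eax=M[112]=23
or eax, 14 → eax=23|14=31
add edx, 4 → edx=112+4=116
add ecx, 2 → ecx=6+2=8
cmp ecx, 12  (cmp 8,12)
jl L1: taken
mod eax, 4 → eax=31%4=3
mov eax, [edx] → eax=M[116]=1
or eax, 14 → eax=1|14=15
add edx, 4 → edx=116+4=120
add ecx, 2 → ecx=8+2=10
cmp ecx, 12  (cmp 10,12)
jl L1: taken
mod eax, 4 → eax=15%4=3
mov eax, [edx] → eax=M[120]=17
or eax, 14 → eax=17|14=31
add edx, 4 → edx=120+4=124
add ecx, 2 → ecx=10+2=12
cmp ecx, 12  (cmp 12,12)
jl L1: not taken
halt.

124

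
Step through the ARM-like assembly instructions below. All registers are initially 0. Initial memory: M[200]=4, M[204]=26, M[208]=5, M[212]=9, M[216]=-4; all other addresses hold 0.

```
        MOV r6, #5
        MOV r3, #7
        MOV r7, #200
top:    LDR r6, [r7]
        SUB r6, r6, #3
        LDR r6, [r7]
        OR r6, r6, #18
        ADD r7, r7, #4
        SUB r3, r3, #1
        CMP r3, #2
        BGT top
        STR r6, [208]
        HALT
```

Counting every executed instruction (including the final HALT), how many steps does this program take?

r6=5
r3=7
r7=200
r6=M[200]=4
r6=4-3=1
r6=M[200]=4
r6=4|18=22
r7=200+4=204
r3=7-1=6
CMP r3, #2  (cmp 6,2)
BGT top: taken
r6=M[204]=26
r6=26-3=23
r6=M[204]=26
r6=26|18=26
r7=204+4=208
r3=6-1=5
CMP r3, #2  (cmp 5,2)
BGT top: taken
r6=M[208]=5
r6=5-3=2
r6=M[208]=5
r6=5|18=23
r7=208+4=212
r3=5-1=4
CMP r3, #2  (cmp 4,2)
BGT top: taken
r6=M[212]=9
r6=9-3=6
r6=M[212]=9
r6=9|18=27
r7=212+4=216
r3=4-1=3
CMP r3, #2  (cmp 3,2)
BGT top: taken
r6=M[216]=-4
r6=(-4)-3=-7
r6=M[216]=-4
r6=(-4)|18=-2
r7=216+4=220
r3=3-1=2
CMP r3, #2  (cmp 2,2)
BGT top: not taken
STR r6, [208] → M[208]=-2
halt.
Total executed instructions: 45.

45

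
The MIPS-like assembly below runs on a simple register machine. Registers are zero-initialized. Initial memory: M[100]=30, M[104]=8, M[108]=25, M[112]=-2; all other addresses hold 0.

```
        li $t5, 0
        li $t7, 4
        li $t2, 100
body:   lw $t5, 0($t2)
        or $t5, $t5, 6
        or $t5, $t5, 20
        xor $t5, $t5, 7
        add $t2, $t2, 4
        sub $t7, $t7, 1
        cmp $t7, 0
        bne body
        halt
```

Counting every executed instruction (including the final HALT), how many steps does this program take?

li $t5, 0 → $t5=0
li $t7, 4 → $t7=4
li $t2, 100 → $t2=100
lw $t5, 0($t2) → $t5=M[100]=30
or $t5, $t5, 6 → $t5=30|6=30
or $t5, $t5, 20 → $t5=30|20=30
xor $t5, $t5, 7 → $t5=30^7=25
add $t2, $t2, 4 → $t2=100+4=104
sub $t7, $t7, 1 → $t7=4-1=3
cmp $t7, 0  (cmp 3,0)
bne body: taken
lw $t5, 0($t2) → $t5=M[104]=8
or $t5, $t5, 6 → $t5=8|6=14
or $t5, $t5, 20 → $t5=14|20=30
xor $t5, $t5, 7 → $t5=30^7=25
add $t2, $t2, 4 → $t2=104+4=108
sub $t7, $t7, 1 → $t7=3-1=2
cmp $t7, 0  (cmp 2,0)
bne body: taken
lw $t5, 0($t2) → $t5=M[108]=25
or $t5, $t5, 6 → $t5=25|6=31
or $t5, $t5, 20 → $t5=31|20=31
xor $t5, $t5, 7 → $t5=31^7=24
add $t2, $t2, 4 → $t2=108+4=112
sub $t7, $t7, 1 → $t7=2-1=1
cmp $t7, 0  (cmp 1,0)
bne body: taken
lw $t5, 0($t2) → $t5=M[112]=-2
or $t5, $t5, 6 → $t5=(-2)|6=-2
or $t5, $t5, 20 → $t5=(-2)|20=-2
xor $t5, $t5, 7 → $t5=(-2)^7=-7
add $t2, $t2, 4 → $t2=112+4=116
sub $t7, $t7, 1 → $t7=1-1=0
cmp $t7, 0  (cmp 0,0)
bne body: not taken
halt.
Total executed instructions: 36.

36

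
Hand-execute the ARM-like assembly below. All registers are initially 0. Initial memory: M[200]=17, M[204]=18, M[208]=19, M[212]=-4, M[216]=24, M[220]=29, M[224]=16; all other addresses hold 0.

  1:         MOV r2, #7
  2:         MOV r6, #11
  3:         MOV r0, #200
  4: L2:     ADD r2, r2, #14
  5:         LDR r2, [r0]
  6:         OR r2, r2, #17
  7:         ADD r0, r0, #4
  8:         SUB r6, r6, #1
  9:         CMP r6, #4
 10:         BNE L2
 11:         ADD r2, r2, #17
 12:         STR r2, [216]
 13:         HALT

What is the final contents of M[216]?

34

MOV r2, #7 → r2=7
MOV r6, #11 → r6=11
MOV r0, #200 → r0=200
ADD r2, r2, #14 → r2=7+14=21
LDR r2, [r0] → r2=M[200]=17
OR r2, r2, #17 → r2=17|17=17
ADD r0, r0, #4 → r0=200+4=204
SUB r6, r6, #1 → r6=11-1=10
CMP r6, #4  (cmp 10,4)
BNE L2: taken
ADD r2, r2, #14 → r2=17+14=31
LDR r2, [r0] → r2=M[204]=18
OR r2, r2, #17 → r2=18|17=19
ADD r0, r0, #4 → r0=204+4=208
SUB r6, r6, #1 → r6=10-1=9
CMP r6, #4  (cmp 9,4)
BNE L2: taken
ADD r2, r2, #14 → r2=19+14=33
LDR r2, [r0] → r2=M[208]=19
OR r2, r2, #17 → r2=19|17=19
ADD r0, r0, #4 → r0=208+4=212
SUB r6, r6, #1 → r6=9-1=8
CMP r6, #4  (cmp 8,4)
BNE L2: taken
ADD r2, r2, #14 → r2=19+14=33
LDR r2, [r0] → r2=M[212]=-4
OR r2, r2, #17 → r2=(-4)|17=-3
ADD r0, r0, #4 → r0=212+4=216
SUB r6, r6, #1 → r6=8-1=7
CMP r6, #4  (cmp 7,4)
BNE L2: taken
ADD r2, r2, #14 → r2=(-3)+14=11
LDR r2, [r0] → r2=M[216]=24
OR r2, r2, #17 → r2=24|17=25
ADD r0, r0, #4 → r0=216+4=220
SUB r6, r6, #1 → r6=7-1=6
CMP r6, #4  (cmp 6,4)
BNE L2: taken
ADD r2, r2, #14 → r2=25+14=39
LDR r2, [r0] → r2=M[220]=29
OR r2, r2, #17 → r2=29|17=29
ADD r0, r0, #4 → r0=220+4=224
SUB r6, r6, #1 → r6=6-1=5
CMP r6, #4  (cmp 5,4)
BNE L2: taken
ADD r2, r2, #14 → r2=29+14=43
LDR r2, [r0] → r2=M[224]=16
OR r2, r2, #17 → r2=16|17=17
ADD r0, r0, #4 → r0=224+4=228
SUB r6, r6, #1 → r6=5-1=4
CMP r6, #4  (cmp 4,4)
BNE L2: not taken
ADD r2, r2, #17 → r2=17+17=34
STR r2, [216] → M[216]=34
halt.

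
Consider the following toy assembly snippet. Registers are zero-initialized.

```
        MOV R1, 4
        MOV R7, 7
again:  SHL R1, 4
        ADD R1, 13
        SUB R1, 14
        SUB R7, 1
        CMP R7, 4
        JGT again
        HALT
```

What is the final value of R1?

after MOV R1, 4: R1=4
after MOV R7, 7: R7=7
after SHL R1, 4: R1=4<<4=64
after ADD R1, 13: R1=64+13=77
after SUB R1, 14: R1=77-14=63
after SUB R7, 1: R7=7-1=6
CMP R7, 4  (cmp 6,4)
JGT again: taken
after SHL R1, 4: R1=63<<4=1008
after ADD R1, 13: R1=1008+13=1021
after SUB R1, 14: R1=1021-14=1007
after SUB R7, 1: R7=6-1=5
CMP R7, 4  (cmp 5,4)
JGT again: taken
after SHL R1, 4: R1=1007<<4=16112
after ADD R1, 13: R1=16112+13=16125
after SUB R1, 14: R1=16125-14=16111
after SUB R7, 1: R7=5-1=4
CMP R7, 4  (cmp 4,4)
JGT again: not taken
halt.

16111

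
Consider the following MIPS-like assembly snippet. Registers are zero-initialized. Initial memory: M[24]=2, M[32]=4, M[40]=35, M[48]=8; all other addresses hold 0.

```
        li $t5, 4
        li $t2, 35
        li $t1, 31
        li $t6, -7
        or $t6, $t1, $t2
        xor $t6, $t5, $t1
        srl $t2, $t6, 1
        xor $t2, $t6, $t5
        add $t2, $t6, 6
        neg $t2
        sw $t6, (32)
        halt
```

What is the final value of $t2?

-33

li $t5, 4 → $t5=4
li $t2, 35 → $t2=35
li $t1, 31 → $t1=31
li $t6, -7 → $t6=-7
or $t6, $t1, $t2 → $t6=31|35=63
xor $t6, $t5, $t1 → $t6=4^31=27
srl $t2, $t6, 1 → $t2=27>>1=13
xor $t2, $t6, $t5 → $t2=27^4=31
add $t2, $t6, 6 → $t2=27+6=33
neg $t2 → $t2=-(33)=-33
sw $t6, (32) → M[32]=27
halt.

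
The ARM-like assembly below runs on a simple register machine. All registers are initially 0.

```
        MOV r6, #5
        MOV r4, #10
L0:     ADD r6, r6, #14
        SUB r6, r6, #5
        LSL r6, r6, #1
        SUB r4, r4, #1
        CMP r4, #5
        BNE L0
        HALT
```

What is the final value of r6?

718

MOV r6, #5 → r6=5
MOV r4, #10 → r4=10
ADD r6, r6, #14 → r6=5+14=19
SUB r6, r6, #5 → r6=19-5=14
LSL r6, r6, #1 → r6=14<<1=28
SUB r4, r4, #1 → r4=10-1=9
CMP r4, #5  (cmp 9,5)
BNE L0: taken
ADD r6, r6, #14 → r6=28+14=42
SUB r6, r6, #5 → r6=42-5=37
LSL r6, r6, #1 → r6=37<<1=74
SUB r4, r4, #1 → r4=9-1=8
CMP r4, #5  (cmp 8,5)
BNE L0: taken
ADD r6, r6, #14 → r6=74+14=88
SUB r6, r6, #5 → r6=88-5=83
LSL r6, r6, #1 → r6=83<<1=166
SUB r4, r4, #1 → r4=8-1=7
CMP r4, #5  (cmp 7,5)
BNE L0: taken
ADD r6, r6, #14 → r6=166+14=180
SUB r6, r6, #5 → r6=180-5=175
LSL r6, r6, #1 → r6=175<<1=350
SUB r4, r4, #1 → r4=7-1=6
CMP r4, #5  (cmp 6,5)
BNE L0: taken
ADD r6, r6, #14 → r6=350+14=364
SUB r6, r6, #5 → r6=364-5=359
LSL r6, r6, #1 → r6=359<<1=718
SUB r4, r4, #1 → r4=6-1=5
CMP r4, #5  (cmp 5,5)
BNE L0: not taken
halt.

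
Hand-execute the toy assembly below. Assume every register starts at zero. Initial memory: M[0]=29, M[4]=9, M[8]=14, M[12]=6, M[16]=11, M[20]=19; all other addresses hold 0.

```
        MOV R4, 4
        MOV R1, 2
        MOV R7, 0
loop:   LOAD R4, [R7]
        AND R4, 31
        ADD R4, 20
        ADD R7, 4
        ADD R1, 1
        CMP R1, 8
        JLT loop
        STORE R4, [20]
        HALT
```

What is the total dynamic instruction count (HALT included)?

47

MOV R4, 4 → R4=4
MOV R1, 2 → R1=2
MOV R7, 0 → R7=0
LOAD R4, [R7] → R4=M[0]=29
AND R4, 31 → R4=29&31=29
ADD R4, 20 → R4=29+20=49
ADD R7, 4 → R7=0+4=4
ADD R1, 1 → R1=2+1=3
CMP R1, 8  (cmp 3,8)
JLT loop: taken
LOAD R4, [R7] → R4=M[4]=9
AND R4, 31 → R4=9&31=9
ADD R4, 20 → R4=9+20=29
ADD R7, 4 → R7=4+4=8
ADD R1, 1 → R1=3+1=4
CMP R1, 8  (cmp 4,8)
JLT loop: taken
LOAD R4, [R7] → R4=M[8]=14
AND R4, 31 → R4=14&31=14
ADD R4, 20 → R4=14+20=34
ADD R7, 4 → R7=8+4=12
ADD R1, 1 → R1=4+1=5
CMP R1, 8  (cmp 5,8)
JLT loop: taken
LOAD R4, [R7] → R4=M[12]=6
AND R4, 31 → R4=6&31=6
ADD R4, 20 → R4=6+20=26
ADD R7, 4 → R7=12+4=16
ADD R1, 1 → R1=5+1=6
CMP R1, 8  (cmp 6,8)
JLT loop: taken
LOAD R4, [R7] → R4=M[16]=11
AND R4, 31 → R4=11&31=11
ADD R4, 20 → R4=11+20=31
ADD R7, 4 → R7=16+4=20
ADD R1, 1 → R1=6+1=7
CMP R1, 8  (cmp 7,8)
JLT loop: taken
LOAD R4, [R7] → R4=M[20]=19
AND R4, 31 → R4=19&31=19
ADD R4, 20 → R4=19+20=39
ADD R7, 4 → R7=20+4=24
ADD R1, 1 → R1=7+1=8
CMP R1, 8  (cmp 8,8)
JLT loop: not taken
STORE R4, [20] → M[20]=39
halt.
Total executed instructions: 47.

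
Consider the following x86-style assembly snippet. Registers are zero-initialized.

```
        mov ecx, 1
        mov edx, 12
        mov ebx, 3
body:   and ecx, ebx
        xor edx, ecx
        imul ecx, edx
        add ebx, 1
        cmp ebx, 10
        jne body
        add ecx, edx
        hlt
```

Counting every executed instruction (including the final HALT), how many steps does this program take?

47

ecx=1
edx=12
ebx=3
ecx=1&3=1
edx=12^1=13
ecx=1*13=13
ebx=3+1=4
cmp ebx, 10  (cmp 4,10)
jne body: taken
ecx=13&4=4
edx=13^4=9
ecx=4*9=36
ebx=4+1=5
cmp ebx, 10  (cmp 5,10)
jne body: taken
ecx=36&5=4
edx=9^4=13
ecx=4*13=52
ebx=5+1=6
cmp ebx, 10  (cmp 6,10)
jne body: taken
ecx=52&6=4
edx=13^4=9
ecx=4*9=36
ebx=6+1=7
cmp ebx, 10  (cmp 7,10)
jne body: taken
ecx=36&7=4
edx=9^4=13
ecx=4*13=52
ebx=7+1=8
cmp ebx, 10  (cmp 8,10)
jne body: taken
ecx=52&8=0
edx=13^0=13
ecx=0*13=0
ebx=8+1=9
cmp ebx, 10  (cmp 9,10)
jne body: taken
ecx=0&9=0
edx=13^0=13
ecx=0*13=0
ebx=9+1=10
cmp ebx, 10  (cmp 10,10)
jne body: not taken
ecx=0+13=13
halt.
Total executed instructions: 47.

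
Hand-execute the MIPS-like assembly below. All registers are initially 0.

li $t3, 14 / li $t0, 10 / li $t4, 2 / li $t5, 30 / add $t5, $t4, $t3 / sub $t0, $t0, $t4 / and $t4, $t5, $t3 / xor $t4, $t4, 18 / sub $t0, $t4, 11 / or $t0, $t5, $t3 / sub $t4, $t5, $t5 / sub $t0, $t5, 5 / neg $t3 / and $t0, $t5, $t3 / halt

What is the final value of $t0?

li $t3, 14 → $t3=14
li $t0, 10 → $t0=10
li $t4, 2 → $t4=2
li $t5, 30 → $t5=30
add $t5, $t4, $t3 → $t5=2+14=16
sub $t0, $t0, $t4 → $t0=10-2=8
and $t4, $t5, $t3 → $t4=16&14=0
xor $t4, $t4, 18 → $t4=0^18=18
sub $t0, $t4, 11 → $t0=18-11=7
or $t0, $t5, $t3 → $t0=16|14=30
sub $t4, $t5, $t5 → $t4=16-16=0
sub $t0, $t5, 5 → $t0=16-5=11
neg $t3 → $t3=-(14)=-14
and $t0, $t5, $t3 → $t0=16&(-14)=16
halt.

16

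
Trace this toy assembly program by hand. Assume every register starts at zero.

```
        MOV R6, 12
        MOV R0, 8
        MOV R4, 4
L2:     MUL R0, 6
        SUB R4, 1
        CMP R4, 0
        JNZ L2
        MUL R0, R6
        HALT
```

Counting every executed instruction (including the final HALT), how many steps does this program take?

21

after MOV R6, 12: R6=12
after MOV R0, 8: R0=8
after MOV R4, 4: R4=4
after MUL R0, 6: R0=8*6=48
after SUB R4, 1: R4=4-1=3
CMP R4, 0  (cmp 3,0)
JNZ L2: taken
after MUL R0, 6: R0=48*6=288
after SUB R4, 1: R4=3-1=2
CMP R4, 0  (cmp 2,0)
JNZ L2: taken
after MUL R0, 6: R0=288*6=1728
after SUB R4, 1: R4=2-1=1
CMP R4, 0  (cmp 1,0)
JNZ L2: taken
after MUL R0, 6: R0=1728*6=10368
after SUB R4, 1: R4=1-1=0
CMP R4, 0  (cmp 0,0)
JNZ L2: not taken
after MUL R0, R6: R0=10368*12=124416
halt.
Total executed instructions: 21.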